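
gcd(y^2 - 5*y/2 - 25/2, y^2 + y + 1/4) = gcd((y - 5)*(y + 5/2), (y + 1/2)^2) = 1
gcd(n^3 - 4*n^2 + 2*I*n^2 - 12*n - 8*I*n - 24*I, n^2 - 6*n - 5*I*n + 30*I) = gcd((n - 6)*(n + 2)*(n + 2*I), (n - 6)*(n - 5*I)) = n - 6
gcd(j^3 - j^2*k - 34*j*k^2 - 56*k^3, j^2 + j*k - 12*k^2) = j + 4*k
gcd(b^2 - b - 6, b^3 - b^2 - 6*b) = b^2 - b - 6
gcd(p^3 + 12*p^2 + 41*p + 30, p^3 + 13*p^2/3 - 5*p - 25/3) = p^2 + 6*p + 5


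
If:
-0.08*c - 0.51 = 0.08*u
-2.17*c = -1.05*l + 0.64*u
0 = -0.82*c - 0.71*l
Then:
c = 1.49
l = -1.72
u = -7.86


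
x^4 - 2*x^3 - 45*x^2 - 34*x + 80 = (x - 8)*(x - 1)*(x + 2)*(x + 5)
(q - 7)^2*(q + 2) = q^3 - 12*q^2 + 21*q + 98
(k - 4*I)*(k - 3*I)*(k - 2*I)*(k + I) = k^4 - 8*I*k^3 - 17*k^2 - 2*I*k - 24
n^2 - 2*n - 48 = (n - 8)*(n + 6)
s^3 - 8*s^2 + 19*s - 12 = (s - 4)*(s - 3)*(s - 1)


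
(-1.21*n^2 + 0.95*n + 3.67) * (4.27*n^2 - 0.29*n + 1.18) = -5.1667*n^4 + 4.4074*n^3 + 13.9676*n^2 + 0.0567000000000002*n + 4.3306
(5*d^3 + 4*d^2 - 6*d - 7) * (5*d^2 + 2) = 25*d^5 + 20*d^4 - 20*d^3 - 27*d^2 - 12*d - 14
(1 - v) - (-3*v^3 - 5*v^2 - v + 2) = 3*v^3 + 5*v^2 - 1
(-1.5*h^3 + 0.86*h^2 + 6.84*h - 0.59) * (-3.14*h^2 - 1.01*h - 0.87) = 4.71*h^5 - 1.1854*h^4 - 21.0412*h^3 - 5.804*h^2 - 5.3549*h + 0.5133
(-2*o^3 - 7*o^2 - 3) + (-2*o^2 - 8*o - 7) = -2*o^3 - 9*o^2 - 8*o - 10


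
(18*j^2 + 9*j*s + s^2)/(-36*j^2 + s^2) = (3*j + s)/(-6*j + s)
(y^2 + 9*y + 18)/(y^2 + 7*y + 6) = (y + 3)/(y + 1)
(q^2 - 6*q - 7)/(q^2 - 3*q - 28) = (q + 1)/(q + 4)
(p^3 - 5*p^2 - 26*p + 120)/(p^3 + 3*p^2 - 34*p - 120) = (p - 4)/(p + 4)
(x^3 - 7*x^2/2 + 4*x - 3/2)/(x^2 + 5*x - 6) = (2*x^2 - 5*x + 3)/(2*(x + 6))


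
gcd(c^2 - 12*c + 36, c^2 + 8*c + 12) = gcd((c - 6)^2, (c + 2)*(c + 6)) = 1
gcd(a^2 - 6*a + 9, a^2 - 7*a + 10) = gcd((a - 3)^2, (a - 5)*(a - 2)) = 1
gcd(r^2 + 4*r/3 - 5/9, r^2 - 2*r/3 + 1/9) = r - 1/3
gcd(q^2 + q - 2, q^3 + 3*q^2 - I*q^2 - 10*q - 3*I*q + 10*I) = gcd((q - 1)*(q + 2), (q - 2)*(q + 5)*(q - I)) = 1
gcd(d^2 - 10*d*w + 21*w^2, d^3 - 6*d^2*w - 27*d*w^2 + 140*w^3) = -d + 7*w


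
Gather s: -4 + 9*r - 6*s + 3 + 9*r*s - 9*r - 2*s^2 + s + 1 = -2*s^2 + s*(9*r - 5)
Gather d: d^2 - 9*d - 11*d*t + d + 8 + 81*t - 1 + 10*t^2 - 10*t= d^2 + d*(-11*t - 8) + 10*t^2 + 71*t + 7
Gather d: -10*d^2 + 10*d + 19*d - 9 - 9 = -10*d^2 + 29*d - 18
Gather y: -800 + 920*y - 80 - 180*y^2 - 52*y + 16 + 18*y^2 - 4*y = -162*y^2 + 864*y - 864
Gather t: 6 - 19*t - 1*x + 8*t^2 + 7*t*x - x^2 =8*t^2 + t*(7*x - 19) - x^2 - x + 6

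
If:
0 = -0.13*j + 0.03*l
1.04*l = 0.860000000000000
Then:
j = 0.19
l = 0.83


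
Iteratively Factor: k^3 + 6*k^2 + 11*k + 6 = (k + 3)*(k^2 + 3*k + 2) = (k + 2)*(k + 3)*(k + 1)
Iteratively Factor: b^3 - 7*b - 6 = (b + 2)*(b^2 - 2*b - 3) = (b + 1)*(b + 2)*(b - 3)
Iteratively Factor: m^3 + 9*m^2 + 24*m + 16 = (m + 4)*(m^2 + 5*m + 4) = (m + 1)*(m + 4)*(m + 4)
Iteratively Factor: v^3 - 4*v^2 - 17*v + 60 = (v - 3)*(v^2 - v - 20) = (v - 3)*(v + 4)*(v - 5)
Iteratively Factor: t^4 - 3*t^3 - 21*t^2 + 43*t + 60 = (t - 3)*(t^3 - 21*t - 20) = (t - 3)*(t + 4)*(t^2 - 4*t - 5) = (t - 5)*(t - 3)*(t + 4)*(t + 1)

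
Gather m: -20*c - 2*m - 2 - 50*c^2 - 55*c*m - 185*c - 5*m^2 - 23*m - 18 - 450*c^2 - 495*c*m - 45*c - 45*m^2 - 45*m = -500*c^2 - 250*c - 50*m^2 + m*(-550*c - 70) - 20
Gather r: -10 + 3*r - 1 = 3*r - 11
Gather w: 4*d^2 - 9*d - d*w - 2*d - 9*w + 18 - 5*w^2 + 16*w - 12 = 4*d^2 - 11*d - 5*w^2 + w*(7 - d) + 6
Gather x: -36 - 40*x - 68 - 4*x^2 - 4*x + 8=-4*x^2 - 44*x - 96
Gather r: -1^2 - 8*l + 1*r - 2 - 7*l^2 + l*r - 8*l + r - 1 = -7*l^2 - 16*l + r*(l + 2) - 4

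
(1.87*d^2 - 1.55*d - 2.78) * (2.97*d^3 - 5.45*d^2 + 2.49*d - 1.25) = 5.5539*d^5 - 14.795*d^4 + 4.8472*d^3 + 8.954*d^2 - 4.9847*d + 3.475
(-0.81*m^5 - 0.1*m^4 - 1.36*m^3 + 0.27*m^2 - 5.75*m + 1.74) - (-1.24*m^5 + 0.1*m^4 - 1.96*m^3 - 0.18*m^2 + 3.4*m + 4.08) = 0.43*m^5 - 0.2*m^4 + 0.6*m^3 + 0.45*m^2 - 9.15*m - 2.34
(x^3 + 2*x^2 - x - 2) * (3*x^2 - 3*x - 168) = 3*x^5 + 3*x^4 - 177*x^3 - 339*x^2 + 174*x + 336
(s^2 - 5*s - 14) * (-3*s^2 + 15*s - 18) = -3*s^4 + 30*s^3 - 51*s^2 - 120*s + 252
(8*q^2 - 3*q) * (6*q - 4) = 48*q^3 - 50*q^2 + 12*q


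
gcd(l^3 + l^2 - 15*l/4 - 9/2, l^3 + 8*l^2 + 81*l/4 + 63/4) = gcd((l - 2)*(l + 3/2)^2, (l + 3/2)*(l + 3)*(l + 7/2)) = l + 3/2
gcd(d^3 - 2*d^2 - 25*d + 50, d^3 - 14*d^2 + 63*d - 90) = d - 5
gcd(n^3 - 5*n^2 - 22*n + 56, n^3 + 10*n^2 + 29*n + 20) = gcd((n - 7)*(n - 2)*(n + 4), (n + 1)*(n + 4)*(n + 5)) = n + 4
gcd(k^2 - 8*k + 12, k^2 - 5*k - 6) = k - 6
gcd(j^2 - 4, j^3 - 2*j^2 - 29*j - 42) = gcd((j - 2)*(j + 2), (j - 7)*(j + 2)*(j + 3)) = j + 2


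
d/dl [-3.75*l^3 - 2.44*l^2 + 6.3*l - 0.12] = -11.25*l^2 - 4.88*l + 6.3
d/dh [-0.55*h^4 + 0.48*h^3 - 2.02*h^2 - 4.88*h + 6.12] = -2.2*h^3 + 1.44*h^2 - 4.04*h - 4.88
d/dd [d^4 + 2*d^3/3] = d^2*(4*d + 2)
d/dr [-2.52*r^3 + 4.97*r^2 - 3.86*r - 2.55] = -7.56*r^2 + 9.94*r - 3.86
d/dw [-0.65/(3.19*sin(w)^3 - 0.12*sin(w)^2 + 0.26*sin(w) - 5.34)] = (6.2205*sin(w)^2 - 0.156*sin(w) + 0.169)*cos(w)/(3.19*sin(w)^3 - 0.12*sin(w)^2 + 0.26*sin(w) - 5.34)^2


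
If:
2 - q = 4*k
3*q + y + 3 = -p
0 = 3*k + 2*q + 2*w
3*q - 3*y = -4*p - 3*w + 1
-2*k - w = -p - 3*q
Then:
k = 2/5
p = -7/5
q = 2/5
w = -1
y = -14/5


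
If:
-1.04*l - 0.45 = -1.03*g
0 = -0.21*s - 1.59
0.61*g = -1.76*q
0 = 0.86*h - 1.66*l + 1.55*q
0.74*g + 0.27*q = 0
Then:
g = 0.00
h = -0.84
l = -0.43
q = 0.00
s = -7.57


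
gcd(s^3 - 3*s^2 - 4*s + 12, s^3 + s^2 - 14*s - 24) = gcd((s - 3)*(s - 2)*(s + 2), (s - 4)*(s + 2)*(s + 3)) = s + 2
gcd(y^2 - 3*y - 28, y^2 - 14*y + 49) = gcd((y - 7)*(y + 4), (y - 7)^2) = y - 7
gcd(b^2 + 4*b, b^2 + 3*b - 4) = b + 4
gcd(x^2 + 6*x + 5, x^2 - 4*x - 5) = x + 1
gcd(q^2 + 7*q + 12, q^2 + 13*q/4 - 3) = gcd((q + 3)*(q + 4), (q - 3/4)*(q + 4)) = q + 4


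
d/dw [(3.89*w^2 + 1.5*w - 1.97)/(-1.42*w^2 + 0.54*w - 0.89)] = (4.2306*w^2 - 12.519*w - 0.2712)/(2.0164*w^4 - 1.5336*w^3 + 2.8192*w^2 - 0.9612*w + 0.7921)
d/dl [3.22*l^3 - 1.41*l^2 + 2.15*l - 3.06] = 9.66*l^2 - 2.82*l + 2.15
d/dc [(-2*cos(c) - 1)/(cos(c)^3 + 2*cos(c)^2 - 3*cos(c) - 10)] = -(-7*sin(c)^2 + 7*cos(c) + cos(3*c) + 24)*sin(c)/((cos(c) - 2)^2*(-sin(c)^2 + 4*cos(c) + 6)^2)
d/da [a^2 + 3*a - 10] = 2*a + 3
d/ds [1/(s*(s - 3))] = (3 - 2*s)/(s^2*(s^2 - 6*s + 9))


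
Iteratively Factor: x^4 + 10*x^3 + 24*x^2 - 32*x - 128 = (x + 4)*(x^3 + 6*x^2 - 32) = (x + 4)^2*(x^2 + 2*x - 8) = (x + 4)^3*(x - 2)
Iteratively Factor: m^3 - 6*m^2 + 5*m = (m - 1)*(m^2 - 5*m) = m*(m - 1)*(m - 5)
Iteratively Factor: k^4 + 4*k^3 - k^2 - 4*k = (k)*(k^3 + 4*k^2 - k - 4) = k*(k + 1)*(k^2 + 3*k - 4) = k*(k + 1)*(k + 4)*(k - 1)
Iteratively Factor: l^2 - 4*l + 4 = (l - 2)*(l - 2)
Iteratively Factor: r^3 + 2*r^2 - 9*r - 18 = (r + 2)*(r^2 - 9) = (r + 2)*(r + 3)*(r - 3)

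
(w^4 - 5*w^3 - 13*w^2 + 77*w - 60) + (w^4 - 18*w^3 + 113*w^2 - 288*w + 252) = 2*w^4 - 23*w^3 + 100*w^2 - 211*w + 192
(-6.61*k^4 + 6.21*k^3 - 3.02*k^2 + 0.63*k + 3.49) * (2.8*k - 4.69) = -18.508*k^5 + 48.3889*k^4 - 37.5809*k^3 + 15.9278*k^2 + 6.8173*k - 16.3681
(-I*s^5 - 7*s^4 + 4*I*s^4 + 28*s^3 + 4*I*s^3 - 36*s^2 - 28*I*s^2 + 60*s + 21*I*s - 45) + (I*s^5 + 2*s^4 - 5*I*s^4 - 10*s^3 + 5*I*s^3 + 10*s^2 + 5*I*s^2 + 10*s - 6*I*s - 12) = -5*s^4 - I*s^4 + 18*s^3 + 9*I*s^3 - 26*s^2 - 23*I*s^2 + 70*s + 15*I*s - 57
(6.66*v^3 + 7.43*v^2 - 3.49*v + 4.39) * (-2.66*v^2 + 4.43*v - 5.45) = -17.7156*v^5 + 9.74*v^4 + 5.90129999999999*v^3 - 67.6316*v^2 + 38.4682*v - 23.9255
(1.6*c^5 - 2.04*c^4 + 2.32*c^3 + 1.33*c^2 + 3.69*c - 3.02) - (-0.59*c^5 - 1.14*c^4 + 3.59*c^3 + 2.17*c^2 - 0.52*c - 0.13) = 2.19*c^5 - 0.9*c^4 - 1.27*c^3 - 0.84*c^2 + 4.21*c - 2.89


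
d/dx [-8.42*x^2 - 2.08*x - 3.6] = -16.84*x - 2.08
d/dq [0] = 0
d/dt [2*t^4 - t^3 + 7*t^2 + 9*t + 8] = 8*t^3 - 3*t^2 + 14*t + 9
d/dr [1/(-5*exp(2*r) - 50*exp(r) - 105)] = 2*(exp(r) + 5)*exp(r)/(5*(exp(2*r) + 10*exp(r) + 21)^2)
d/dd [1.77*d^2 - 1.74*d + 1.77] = 3.54*d - 1.74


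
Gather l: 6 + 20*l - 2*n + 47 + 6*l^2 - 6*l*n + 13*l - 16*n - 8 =6*l^2 + l*(33 - 6*n) - 18*n + 45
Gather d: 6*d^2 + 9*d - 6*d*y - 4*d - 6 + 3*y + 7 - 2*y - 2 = 6*d^2 + d*(5 - 6*y) + y - 1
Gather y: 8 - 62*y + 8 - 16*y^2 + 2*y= -16*y^2 - 60*y + 16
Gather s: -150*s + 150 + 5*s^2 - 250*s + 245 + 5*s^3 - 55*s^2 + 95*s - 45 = 5*s^3 - 50*s^2 - 305*s + 350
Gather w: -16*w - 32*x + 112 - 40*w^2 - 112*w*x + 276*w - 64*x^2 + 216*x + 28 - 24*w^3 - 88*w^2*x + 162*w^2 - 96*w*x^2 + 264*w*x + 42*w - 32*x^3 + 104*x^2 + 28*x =-24*w^3 + w^2*(122 - 88*x) + w*(-96*x^2 + 152*x + 302) - 32*x^3 + 40*x^2 + 212*x + 140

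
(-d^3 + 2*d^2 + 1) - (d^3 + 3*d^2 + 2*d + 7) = -2*d^3 - d^2 - 2*d - 6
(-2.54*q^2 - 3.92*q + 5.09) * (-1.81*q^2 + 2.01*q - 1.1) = 4.5974*q^4 + 1.9898*q^3 - 14.2981*q^2 + 14.5429*q - 5.599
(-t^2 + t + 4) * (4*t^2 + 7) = -4*t^4 + 4*t^3 + 9*t^2 + 7*t + 28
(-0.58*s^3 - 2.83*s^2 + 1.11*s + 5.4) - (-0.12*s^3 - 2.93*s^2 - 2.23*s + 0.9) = -0.46*s^3 + 0.1*s^2 + 3.34*s + 4.5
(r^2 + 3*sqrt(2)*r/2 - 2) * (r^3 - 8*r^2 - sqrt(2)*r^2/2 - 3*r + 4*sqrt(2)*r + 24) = r^5 - 8*r^4 + sqrt(2)*r^4 - 8*sqrt(2)*r^3 - 13*r^3/2 - 7*sqrt(2)*r^2/2 + 52*r^2 + 6*r + 28*sqrt(2)*r - 48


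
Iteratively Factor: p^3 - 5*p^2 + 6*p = (p - 2)*(p^2 - 3*p) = (p - 3)*(p - 2)*(p)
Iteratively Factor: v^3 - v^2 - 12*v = (v - 4)*(v^2 + 3*v) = (v - 4)*(v + 3)*(v)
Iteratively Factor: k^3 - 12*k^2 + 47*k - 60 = (k - 4)*(k^2 - 8*k + 15) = (k - 5)*(k - 4)*(k - 3)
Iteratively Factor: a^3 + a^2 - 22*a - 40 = (a - 5)*(a^2 + 6*a + 8) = (a - 5)*(a + 4)*(a + 2)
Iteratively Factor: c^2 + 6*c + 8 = (c + 4)*(c + 2)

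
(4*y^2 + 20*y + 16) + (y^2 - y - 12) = 5*y^2 + 19*y + 4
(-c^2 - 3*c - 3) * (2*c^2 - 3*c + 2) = -2*c^4 - 3*c^3 + c^2 + 3*c - 6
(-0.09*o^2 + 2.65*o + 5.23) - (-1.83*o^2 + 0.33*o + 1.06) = 1.74*o^2 + 2.32*o + 4.17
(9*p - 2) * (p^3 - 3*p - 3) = 9*p^4 - 2*p^3 - 27*p^2 - 21*p + 6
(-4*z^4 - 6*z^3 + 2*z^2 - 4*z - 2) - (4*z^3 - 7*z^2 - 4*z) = -4*z^4 - 10*z^3 + 9*z^2 - 2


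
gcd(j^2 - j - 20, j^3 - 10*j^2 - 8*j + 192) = j + 4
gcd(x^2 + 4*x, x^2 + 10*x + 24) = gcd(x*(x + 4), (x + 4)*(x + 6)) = x + 4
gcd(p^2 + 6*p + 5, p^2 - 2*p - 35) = p + 5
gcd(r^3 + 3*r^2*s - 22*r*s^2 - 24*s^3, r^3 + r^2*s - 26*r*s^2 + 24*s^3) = r^2 + 2*r*s - 24*s^2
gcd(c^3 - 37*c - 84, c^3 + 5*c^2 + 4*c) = c + 4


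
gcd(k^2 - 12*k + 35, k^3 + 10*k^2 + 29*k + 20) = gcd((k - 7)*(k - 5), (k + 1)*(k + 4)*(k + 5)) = 1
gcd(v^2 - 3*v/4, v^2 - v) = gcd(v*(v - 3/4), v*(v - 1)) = v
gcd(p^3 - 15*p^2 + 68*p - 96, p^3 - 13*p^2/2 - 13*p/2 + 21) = 1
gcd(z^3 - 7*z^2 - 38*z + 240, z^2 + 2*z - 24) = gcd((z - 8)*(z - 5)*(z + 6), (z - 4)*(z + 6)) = z + 6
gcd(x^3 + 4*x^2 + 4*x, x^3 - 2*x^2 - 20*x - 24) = x^2 + 4*x + 4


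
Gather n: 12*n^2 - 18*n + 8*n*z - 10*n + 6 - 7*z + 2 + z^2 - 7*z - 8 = 12*n^2 + n*(8*z - 28) + z^2 - 14*z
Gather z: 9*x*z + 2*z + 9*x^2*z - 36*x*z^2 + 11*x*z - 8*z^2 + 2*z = z^2*(-36*x - 8) + z*(9*x^2 + 20*x + 4)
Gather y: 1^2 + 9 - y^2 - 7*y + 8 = -y^2 - 7*y + 18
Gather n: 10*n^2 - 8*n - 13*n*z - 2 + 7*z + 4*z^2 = 10*n^2 + n*(-13*z - 8) + 4*z^2 + 7*z - 2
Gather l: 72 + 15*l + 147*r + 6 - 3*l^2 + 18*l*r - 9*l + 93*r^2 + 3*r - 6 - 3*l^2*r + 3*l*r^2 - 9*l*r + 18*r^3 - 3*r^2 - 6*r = l^2*(-3*r - 3) + l*(3*r^2 + 9*r + 6) + 18*r^3 + 90*r^2 + 144*r + 72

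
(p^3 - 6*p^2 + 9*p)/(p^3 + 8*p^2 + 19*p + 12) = p*(p^2 - 6*p + 9)/(p^3 + 8*p^2 + 19*p + 12)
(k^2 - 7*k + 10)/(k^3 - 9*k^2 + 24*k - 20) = 1/(k - 2)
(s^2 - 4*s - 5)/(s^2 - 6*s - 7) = (s - 5)/(s - 7)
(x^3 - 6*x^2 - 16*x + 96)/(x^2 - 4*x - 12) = (x^2 - 16)/(x + 2)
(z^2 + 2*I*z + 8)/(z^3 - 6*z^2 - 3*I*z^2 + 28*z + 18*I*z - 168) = (z - 2*I)/(z^2 - z*(6 + 7*I) + 42*I)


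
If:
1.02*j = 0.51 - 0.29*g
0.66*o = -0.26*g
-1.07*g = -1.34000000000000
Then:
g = 1.25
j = 0.14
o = -0.49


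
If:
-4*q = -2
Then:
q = 1/2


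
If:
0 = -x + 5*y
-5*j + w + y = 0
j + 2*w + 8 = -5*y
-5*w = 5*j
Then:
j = -8/29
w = 8/29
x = -240/29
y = -48/29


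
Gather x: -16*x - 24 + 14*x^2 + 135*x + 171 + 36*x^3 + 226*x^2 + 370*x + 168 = 36*x^3 + 240*x^2 + 489*x + 315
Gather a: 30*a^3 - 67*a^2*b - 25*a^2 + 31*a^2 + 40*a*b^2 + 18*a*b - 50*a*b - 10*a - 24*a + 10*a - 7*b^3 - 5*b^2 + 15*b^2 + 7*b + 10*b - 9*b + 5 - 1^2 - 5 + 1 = 30*a^3 + a^2*(6 - 67*b) + a*(40*b^2 - 32*b - 24) - 7*b^3 + 10*b^2 + 8*b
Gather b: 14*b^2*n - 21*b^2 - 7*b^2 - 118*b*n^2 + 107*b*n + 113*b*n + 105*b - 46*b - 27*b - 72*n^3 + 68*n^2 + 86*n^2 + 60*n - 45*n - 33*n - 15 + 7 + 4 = b^2*(14*n - 28) + b*(-118*n^2 + 220*n + 32) - 72*n^3 + 154*n^2 - 18*n - 4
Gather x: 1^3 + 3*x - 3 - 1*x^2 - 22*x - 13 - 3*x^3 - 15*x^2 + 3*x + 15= -3*x^3 - 16*x^2 - 16*x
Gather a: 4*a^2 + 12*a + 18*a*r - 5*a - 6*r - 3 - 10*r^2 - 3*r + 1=4*a^2 + a*(18*r + 7) - 10*r^2 - 9*r - 2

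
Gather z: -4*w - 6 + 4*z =-4*w + 4*z - 6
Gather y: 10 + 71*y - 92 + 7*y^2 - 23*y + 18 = 7*y^2 + 48*y - 64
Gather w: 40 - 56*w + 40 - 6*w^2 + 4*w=-6*w^2 - 52*w + 80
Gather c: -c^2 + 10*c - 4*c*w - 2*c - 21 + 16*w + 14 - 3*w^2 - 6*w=-c^2 + c*(8 - 4*w) - 3*w^2 + 10*w - 7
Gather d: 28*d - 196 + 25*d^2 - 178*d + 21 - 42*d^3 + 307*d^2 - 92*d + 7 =-42*d^3 + 332*d^2 - 242*d - 168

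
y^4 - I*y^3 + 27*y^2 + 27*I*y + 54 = (y - 6*I)*(y - I)*(y + 3*I)^2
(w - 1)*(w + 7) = w^2 + 6*w - 7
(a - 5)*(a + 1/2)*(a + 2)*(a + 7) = a^4 + 9*a^3/2 - 29*a^2 - 171*a/2 - 35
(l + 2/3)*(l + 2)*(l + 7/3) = l^3 + 5*l^2 + 68*l/9 + 28/9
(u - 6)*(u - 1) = u^2 - 7*u + 6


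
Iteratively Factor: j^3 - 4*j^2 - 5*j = (j)*(j^2 - 4*j - 5) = j*(j + 1)*(j - 5)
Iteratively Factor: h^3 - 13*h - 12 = (h + 1)*(h^2 - h - 12) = (h + 1)*(h + 3)*(h - 4)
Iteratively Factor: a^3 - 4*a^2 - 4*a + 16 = (a - 2)*(a^2 - 2*a - 8) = (a - 2)*(a + 2)*(a - 4)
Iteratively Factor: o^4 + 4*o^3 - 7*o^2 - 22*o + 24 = (o + 3)*(o^3 + o^2 - 10*o + 8) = (o + 3)*(o + 4)*(o^2 - 3*o + 2) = (o - 1)*(o + 3)*(o + 4)*(o - 2)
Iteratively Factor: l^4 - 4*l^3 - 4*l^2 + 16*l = (l)*(l^3 - 4*l^2 - 4*l + 16) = l*(l - 2)*(l^2 - 2*l - 8) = l*(l - 4)*(l - 2)*(l + 2)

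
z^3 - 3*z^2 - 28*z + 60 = (z - 6)*(z - 2)*(z + 5)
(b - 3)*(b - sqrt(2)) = b^2 - 3*b - sqrt(2)*b + 3*sqrt(2)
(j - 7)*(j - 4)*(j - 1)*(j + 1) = j^4 - 11*j^3 + 27*j^2 + 11*j - 28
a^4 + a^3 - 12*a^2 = a^2*(a - 3)*(a + 4)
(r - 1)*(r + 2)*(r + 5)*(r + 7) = r^4 + 13*r^3 + 45*r^2 + 11*r - 70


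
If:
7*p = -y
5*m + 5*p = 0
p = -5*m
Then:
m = 0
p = 0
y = 0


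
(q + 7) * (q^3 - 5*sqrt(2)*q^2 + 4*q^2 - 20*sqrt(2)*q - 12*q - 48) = q^4 - 5*sqrt(2)*q^3 + 11*q^3 - 55*sqrt(2)*q^2 + 16*q^2 - 140*sqrt(2)*q - 132*q - 336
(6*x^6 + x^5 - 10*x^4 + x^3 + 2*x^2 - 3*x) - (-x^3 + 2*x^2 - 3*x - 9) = 6*x^6 + x^5 - 10*x^4 + 2*x^3 + 9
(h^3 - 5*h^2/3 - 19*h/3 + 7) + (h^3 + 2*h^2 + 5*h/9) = 2*h^3 + h^2/3 - 52*h/9 + 7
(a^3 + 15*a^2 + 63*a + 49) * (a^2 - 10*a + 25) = a^5 + 5*a^4 - 62*a^3 - 206*a^2 + 1085*a + 1225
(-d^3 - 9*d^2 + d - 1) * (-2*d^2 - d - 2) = 2*d^5 + 19*d^4 + 9*d^3 + 19*d^2 - d + 2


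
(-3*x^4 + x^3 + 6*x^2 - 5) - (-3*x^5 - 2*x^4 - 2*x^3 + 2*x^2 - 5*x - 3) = 3*x^5 - x^4 + 3*x^3 + 4*x^2 + 5*x - 2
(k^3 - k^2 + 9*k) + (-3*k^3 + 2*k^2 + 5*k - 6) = -2*k^3 + k^2 + 14*k - 6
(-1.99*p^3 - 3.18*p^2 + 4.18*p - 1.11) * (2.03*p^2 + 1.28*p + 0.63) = -4.0397*p^5 - 9.0026*p^4 + 3.1613*p^3 + 1.0937*p^2 + 1.2126*p - 0.6993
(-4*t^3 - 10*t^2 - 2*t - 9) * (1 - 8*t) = 32*t^4 + 76*t^3 + 6*t^2 + 70*t - 9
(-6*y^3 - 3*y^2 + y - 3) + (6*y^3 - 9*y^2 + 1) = -12*y^2 + y - 2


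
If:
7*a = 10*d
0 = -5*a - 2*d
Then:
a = 0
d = 0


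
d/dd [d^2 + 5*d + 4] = 2*d + 5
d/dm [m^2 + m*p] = 2*m + p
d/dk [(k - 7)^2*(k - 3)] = (k - 7)*(3*k - 13)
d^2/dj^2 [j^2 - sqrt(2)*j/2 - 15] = 2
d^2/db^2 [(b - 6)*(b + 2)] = 2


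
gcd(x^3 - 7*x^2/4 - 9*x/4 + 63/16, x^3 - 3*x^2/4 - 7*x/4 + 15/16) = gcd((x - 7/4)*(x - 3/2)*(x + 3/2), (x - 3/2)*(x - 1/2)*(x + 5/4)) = x - 3/2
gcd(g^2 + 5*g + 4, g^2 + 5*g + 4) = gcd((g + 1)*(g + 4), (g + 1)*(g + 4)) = g^2 + 5*g + 4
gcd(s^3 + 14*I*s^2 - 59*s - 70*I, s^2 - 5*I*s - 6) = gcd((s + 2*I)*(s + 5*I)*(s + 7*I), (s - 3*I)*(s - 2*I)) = 1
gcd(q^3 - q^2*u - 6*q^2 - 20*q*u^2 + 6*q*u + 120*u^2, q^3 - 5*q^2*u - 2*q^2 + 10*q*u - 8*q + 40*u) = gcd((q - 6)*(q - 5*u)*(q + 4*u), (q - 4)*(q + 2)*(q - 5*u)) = q - 5*u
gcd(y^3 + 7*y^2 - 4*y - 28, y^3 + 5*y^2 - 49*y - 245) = y + 7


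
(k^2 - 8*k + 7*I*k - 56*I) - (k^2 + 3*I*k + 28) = -8*k + 4*I*k - 28 - 56*I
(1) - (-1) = 2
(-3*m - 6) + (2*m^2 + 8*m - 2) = 2*m^2 + 5*m - 8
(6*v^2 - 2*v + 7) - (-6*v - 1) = 6*v^2 + 4*v + 8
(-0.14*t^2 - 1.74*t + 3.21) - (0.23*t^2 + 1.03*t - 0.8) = -0.37*t^2 - 2.77*t + 4.01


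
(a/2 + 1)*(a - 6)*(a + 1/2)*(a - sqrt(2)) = a^4/2 - 7*a^3/4 - sqrt(2)*a^3/2 - 7*a^2 + 7*sqrt(2)*a^2/4 - 3*a + 7*sqrt(2)*a + 3*sqrt(2)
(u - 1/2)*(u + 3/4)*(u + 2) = u^3 + 9*u^2/4 + u/8 - 3/4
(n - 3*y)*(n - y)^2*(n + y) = n^4 - 4*n^3*y + 2*n^2*y^2 + 4*n*y^3 - 3*y^4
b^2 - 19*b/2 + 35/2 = (b - 7)*(b - 5/2)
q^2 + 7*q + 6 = (q + 1)*(q + 6)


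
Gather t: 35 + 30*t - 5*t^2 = -5*t^2 + 30*t + 35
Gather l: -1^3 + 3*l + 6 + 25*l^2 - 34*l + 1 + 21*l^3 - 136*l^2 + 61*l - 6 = 21*l^3 - 111*l^2 + 30*l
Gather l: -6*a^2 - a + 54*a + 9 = -6*a^2 + 53*a + 9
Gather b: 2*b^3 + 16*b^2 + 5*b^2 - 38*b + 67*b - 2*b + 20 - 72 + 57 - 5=2*b^3 + 21*b^2 + 27*b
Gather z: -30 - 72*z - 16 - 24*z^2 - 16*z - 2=-24*z^2 - 88*z - 48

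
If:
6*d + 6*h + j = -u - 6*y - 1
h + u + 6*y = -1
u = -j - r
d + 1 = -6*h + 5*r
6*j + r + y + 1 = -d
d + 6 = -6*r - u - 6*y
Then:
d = 5704/4699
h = -6723/4699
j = -609/4699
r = -5987/4699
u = 6596/4699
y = -6/37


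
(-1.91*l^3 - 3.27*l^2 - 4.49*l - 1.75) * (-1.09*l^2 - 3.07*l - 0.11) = 2.0819*l^5 + 9.428*l^4 + 15.1431*l^3 + 16.0515*l^2 + 5.8664*l + 0.1925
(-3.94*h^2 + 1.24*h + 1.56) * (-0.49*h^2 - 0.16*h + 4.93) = 1.9306*h^4 + 0.0227999999999999*h^3 - 20.387*h^2 + 5.8636*h + 7.6908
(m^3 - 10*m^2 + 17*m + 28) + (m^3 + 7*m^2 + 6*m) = 2*m^3 - 3*m^2 + 23*m + 28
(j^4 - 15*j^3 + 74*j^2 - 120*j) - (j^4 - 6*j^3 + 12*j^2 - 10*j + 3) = -9*j^3 + 62*j^2 - 110*j - 3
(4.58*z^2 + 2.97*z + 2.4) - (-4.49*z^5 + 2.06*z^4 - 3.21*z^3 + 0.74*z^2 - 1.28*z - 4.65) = 4.49*z^5 - 2.06*z^4 + 3.21*z^3 + 3.84*z^2 + 4.25*z + 7.05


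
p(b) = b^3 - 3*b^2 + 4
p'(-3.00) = 45.00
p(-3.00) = -50.00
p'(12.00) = 360.00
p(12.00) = 1300.00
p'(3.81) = 20.69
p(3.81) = 15.76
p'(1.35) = -2.63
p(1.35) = 0.99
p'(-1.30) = 12.87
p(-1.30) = -3.27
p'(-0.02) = 0.12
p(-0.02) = 4.00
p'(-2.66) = 37.19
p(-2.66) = -36.05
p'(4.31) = 29.87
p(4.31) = 28.33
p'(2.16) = 1.04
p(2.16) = 0.08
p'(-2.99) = 44.76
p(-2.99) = -49.55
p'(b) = 3*b^2 - 6*b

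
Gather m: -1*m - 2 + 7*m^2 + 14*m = 7*m^2 + 13*m - 2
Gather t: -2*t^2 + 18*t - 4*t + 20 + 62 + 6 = -2*t^2 + 14*t + 88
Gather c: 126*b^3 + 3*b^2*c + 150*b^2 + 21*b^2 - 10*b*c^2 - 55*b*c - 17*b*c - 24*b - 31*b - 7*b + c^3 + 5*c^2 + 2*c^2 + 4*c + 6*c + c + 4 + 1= 126*b^3 + 171*b^2 - 62*b + c^3 + c^2*(7 - 10*b) + c*(3*b^2 - 72*b + 11) + 5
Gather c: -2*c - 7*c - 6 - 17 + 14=-9*c - 9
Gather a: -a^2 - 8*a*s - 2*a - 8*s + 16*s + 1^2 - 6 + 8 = -a^2 + a*(-8*s - 2) + 8*s + 3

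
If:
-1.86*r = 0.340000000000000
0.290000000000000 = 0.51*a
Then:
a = 0.57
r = -0.18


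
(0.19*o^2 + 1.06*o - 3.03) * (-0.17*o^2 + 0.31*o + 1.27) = -0.0323*o^4 - 0.1213*o^3 + 1.085*o^2 + 0.4069*o - 3.8481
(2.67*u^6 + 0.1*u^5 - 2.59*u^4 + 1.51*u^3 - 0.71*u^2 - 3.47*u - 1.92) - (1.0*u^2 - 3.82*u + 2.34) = 2.67*u^6 + 0.1*u^5 - 2.59*u^4 + 1.51*u^3 - 1.71*u^2 + 0.35*u - 4.26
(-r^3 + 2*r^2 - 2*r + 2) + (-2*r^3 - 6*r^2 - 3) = -3*r^3 - 4*r^2 - 2*r - 1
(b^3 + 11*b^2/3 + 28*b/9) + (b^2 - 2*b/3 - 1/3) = b^3 + 14*b^2/3 + 22*b/9 - 1/3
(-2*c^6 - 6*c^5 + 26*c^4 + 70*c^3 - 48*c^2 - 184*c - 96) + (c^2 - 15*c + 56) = -2*c^6 - 6*c^5 + 26*c^4 + 70*c^3 - 47*c^2 - 199*c - 40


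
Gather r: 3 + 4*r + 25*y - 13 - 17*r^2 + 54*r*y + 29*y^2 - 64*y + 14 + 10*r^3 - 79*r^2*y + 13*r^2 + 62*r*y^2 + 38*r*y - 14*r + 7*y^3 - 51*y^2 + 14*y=10*r^3 + r^2*(-79*y - 4) + r*(62*y^2 + 92*y - 10) + 7*y^3 - 22*y^2 - 25*y + 4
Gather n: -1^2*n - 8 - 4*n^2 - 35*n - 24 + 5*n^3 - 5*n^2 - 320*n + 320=5*n^3 - 9*n^2 - 356*n + 288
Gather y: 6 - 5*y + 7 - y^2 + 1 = -y^2 - 5*y + 14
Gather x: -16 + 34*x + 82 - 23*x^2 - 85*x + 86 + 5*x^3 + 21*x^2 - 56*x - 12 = 5*x^3 - 2*x^2 - 107*x + 140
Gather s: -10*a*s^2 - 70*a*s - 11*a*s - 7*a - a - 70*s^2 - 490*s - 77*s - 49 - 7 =-8*a + s^2*(-10*a - 70) + s*(-81*a - 567) - 56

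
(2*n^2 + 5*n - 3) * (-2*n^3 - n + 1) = -4*n^5 - 10*n^4 + 4*n^3 - 3*n^2 + 8*n - 3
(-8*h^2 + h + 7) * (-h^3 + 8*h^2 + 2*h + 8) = 8*h^5 - 65*h^4 - 15*h^3 - 6*h^2 + 22*h + 56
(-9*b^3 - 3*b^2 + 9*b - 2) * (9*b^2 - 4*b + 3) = -81*b^5 + 9*b^4 + 66*b^3 - 63*b^2 + 35*b - 6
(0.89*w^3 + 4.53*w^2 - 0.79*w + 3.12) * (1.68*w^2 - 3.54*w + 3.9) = 1.4952*w^5 + 4.4598*w^4 - 13.8924*w^3 + 25.7052*w^2 - 14.1258*w + 12.168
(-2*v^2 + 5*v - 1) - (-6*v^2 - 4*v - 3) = 4*v^2 + 9*v + 2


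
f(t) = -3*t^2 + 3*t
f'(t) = 3 - 6*t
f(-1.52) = -11.49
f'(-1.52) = 12.12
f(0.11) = 0.29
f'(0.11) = 2.34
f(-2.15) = -20.32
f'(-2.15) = 15.90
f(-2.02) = -18.30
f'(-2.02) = 15.12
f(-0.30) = -1.17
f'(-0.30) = 4.80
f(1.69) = -3.50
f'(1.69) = -7.14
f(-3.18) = -39.88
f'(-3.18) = 22.08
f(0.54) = 0.75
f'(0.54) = -0.24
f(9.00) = -216.00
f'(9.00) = -51.00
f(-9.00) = -270.00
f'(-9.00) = 57.00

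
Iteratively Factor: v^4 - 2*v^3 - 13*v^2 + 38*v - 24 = (v - 2)*(v^3 - 13*v + 12) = (v - 3)*(v - 2)*(v^2 + 3*v - 4) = (v - 3)*(v - 2)*(v - 1)*(v + 4)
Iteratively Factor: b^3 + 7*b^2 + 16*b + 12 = (b + 3)*(b^2 + 4*b + 4) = (b + 2)*(b + 3)*(b + 2)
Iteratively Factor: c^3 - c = (c + 1)*(c^2 - c) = (c - 1)*(c + 1)*(c)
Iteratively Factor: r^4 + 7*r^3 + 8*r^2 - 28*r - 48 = (r + 4)*(r^3 + 3*r^2 - 4*r - 12) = (r + 3)*(r + 4)*(r^2 - 4) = (r - 2)*(r + 3)*(r + 4)*(r + 2)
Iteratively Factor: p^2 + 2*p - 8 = (p - 2)*(p + 4)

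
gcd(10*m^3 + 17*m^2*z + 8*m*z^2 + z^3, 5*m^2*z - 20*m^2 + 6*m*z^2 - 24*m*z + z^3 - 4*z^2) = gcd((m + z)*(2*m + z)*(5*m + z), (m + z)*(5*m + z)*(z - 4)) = 5*m^2 + 6*m*z + z^2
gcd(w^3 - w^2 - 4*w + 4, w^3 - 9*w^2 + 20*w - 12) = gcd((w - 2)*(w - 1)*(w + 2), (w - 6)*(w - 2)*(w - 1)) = w^2 - 3*w + 2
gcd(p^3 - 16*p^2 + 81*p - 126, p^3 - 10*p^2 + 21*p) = p^2 - 10*p + 21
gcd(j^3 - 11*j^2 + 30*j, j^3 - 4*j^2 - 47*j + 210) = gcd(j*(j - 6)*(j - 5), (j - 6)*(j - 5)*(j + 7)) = j^2 - 11*j + 30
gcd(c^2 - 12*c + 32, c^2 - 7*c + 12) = c - 4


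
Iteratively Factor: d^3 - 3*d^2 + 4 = (d - 2)*(d^2 - d - 2) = (d - 2)*(d + 1)*(d - 2)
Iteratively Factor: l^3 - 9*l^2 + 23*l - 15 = (l - 5)*(l^2 - 4*l + 3) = (l - 5)*(l - 3)*(l - 1)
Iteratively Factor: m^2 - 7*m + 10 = (m - 5)*(m - 2)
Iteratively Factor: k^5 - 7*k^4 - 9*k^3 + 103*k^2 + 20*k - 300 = (k - 2)*(k^4 - 5*k^3 - 19*k^2 + 65*k + 150) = (k - 2)*(k + 2)*(k^3 - 7*k^2 - 5*k + 75) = (k - 5)*(k - 2)*(k + 2)*(k^2 - 2*k - 15) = (k - 5)*(k - 2)*(k + 2)*(k + 3)*(k - 5)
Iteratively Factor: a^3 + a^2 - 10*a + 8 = (a - 2)*(a^2 + 3*a - 4) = (a - 2)*(a - 1)*(a + 4)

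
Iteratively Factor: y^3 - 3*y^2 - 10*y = (y)*(y^2 - 3*y - 10) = y*(y - 5)*(y + 2)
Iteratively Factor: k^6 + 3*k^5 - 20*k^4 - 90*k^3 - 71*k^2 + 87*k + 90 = (k - 1)*(k^5 + 4*k^4 - 16*k^3 - 106*k^2 - 177*k - 90) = (k - 1)*(k + 3)*(k^4 + k^3 - 19*k^2 - 49*k - 30) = (k - 5)*(k - 1)*(k + 3)*(k^3 + 6*k^2 + 11*k + 6) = (k - 5)*(k - 1)*(k + 1)*(k + 3)*(k^2 + 5*k + 6) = (k - 5)*(k - 1)*(k + 1)*(k + 2)*(k + 3)*(k + 3)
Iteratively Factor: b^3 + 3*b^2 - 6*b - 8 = (b - 2)*(b^2 + 5*b + 4) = (b - 2)*(b + 1)*(b + 4)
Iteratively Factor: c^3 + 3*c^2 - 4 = (c - 1)*(c^2 + 4*c + 4) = (c - 1)*(c + 2)*(c + 2)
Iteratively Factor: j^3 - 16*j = (j + 4)*(j^2 - 4*j) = (j - 4)*(j + 4)*(j)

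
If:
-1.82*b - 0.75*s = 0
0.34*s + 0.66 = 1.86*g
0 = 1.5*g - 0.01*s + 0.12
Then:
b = 1.02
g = -0.10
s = -2.47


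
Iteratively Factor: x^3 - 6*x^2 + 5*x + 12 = (x + 1)*(x^2 - 7*x + 12) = (x - 3)*(x + 1)*(x - 4)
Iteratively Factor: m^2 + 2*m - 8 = (m - 2)*(m + 4)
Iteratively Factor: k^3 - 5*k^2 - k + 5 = (k + 1)*(k^2 - 6*k + 5) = (k - 5)*(k + 1)*(k - 1)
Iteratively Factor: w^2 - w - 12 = (w + 3)*(w - 4)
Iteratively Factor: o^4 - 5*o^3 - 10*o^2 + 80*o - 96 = (o + 4)*(o^3 - 9*o^2 + 26*o - 24) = (o - 2)*(o + 4)*(o^2 - 7*o + 12) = (o - 3)*(o - 2)*(o + 4)*(o - 4)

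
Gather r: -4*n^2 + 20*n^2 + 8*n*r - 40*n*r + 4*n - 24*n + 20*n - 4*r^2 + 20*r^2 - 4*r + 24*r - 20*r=16*n^2 - 32*n*r + 16*r^2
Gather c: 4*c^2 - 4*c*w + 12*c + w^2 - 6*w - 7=4*c^2 + c*(12 - 4*w) + w^2 - 6*w - 7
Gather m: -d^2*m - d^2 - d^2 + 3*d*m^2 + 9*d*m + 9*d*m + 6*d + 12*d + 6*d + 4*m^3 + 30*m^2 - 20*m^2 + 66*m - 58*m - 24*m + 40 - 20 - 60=-2*d^2 + 24*d + 4*m^3 + m^2*(3*d + 10) + m*(-d^2 + 18*d - 16) - 40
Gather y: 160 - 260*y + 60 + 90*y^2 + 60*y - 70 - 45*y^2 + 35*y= 45*y^2 - 165*y + 150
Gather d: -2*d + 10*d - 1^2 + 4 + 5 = 8*d + 8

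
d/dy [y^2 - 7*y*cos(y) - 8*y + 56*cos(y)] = 7*y*sin(y) + 2*y - 56*sin(y) - 7*cos(y) - 8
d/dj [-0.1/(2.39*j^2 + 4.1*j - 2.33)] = (0.478*j + 0.41)/(2.39*j^2 + 4.1*j - 2.33)^2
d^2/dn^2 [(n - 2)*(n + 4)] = 2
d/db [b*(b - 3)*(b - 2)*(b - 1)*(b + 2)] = 5*b^4 - 16*b^3 - 3*b^2 + 32*b - 12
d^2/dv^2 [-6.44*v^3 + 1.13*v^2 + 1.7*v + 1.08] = 2.26 - 38.64*v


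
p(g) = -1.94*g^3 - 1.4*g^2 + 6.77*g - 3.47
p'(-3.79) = -66.22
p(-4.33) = 98.46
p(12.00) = -3476.15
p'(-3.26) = -45.95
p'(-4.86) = -117.09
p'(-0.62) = 6.27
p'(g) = -5.82*g^2 - 2.8*g + 6.77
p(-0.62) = -7.74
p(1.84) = -7.84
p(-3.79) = 56.38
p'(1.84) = -18.09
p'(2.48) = -35.97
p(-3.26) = 26.79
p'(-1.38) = -0.45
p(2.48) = -24.88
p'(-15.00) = -1260.73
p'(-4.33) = -90.22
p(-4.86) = 153.26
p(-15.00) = 6127.48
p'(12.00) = -864.91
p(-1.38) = -10.38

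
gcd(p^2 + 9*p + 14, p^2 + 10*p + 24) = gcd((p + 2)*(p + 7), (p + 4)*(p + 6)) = 1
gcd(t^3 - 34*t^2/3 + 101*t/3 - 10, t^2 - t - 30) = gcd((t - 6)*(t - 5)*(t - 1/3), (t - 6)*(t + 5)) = t - 6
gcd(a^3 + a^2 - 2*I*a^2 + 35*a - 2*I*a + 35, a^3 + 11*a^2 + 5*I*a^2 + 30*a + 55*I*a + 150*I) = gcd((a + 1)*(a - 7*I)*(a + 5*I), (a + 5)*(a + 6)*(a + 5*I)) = a + 5*I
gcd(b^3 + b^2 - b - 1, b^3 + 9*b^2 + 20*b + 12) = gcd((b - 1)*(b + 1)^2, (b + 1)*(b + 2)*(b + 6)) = b + 1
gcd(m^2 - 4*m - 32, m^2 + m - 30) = 1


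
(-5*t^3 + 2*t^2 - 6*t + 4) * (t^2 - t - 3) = -5*t^5 + 7*t^4 + 7*t^3 + 4*t^2 + 14*t - 12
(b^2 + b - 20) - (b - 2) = b^2 - 18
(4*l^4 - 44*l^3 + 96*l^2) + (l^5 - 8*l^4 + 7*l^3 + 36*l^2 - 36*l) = l^5 - 4*l^4 - 37*l^3 + 132*l^2 - 36*l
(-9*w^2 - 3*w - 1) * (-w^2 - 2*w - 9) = 9*w^4 + 21*w^3 + 88*w^2 + 29*w + 9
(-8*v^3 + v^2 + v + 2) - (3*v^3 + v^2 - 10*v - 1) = -11*v^3 + 11*v + 3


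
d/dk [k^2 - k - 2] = 2*k - 1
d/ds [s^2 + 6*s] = 2*s + 6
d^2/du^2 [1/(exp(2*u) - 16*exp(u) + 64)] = 4*(exp(u) + 4)*exp(u)/(exp(4*u) - 32*exp(3*u) + 384*exp(2*u) - 2048*exp(u) + 4096)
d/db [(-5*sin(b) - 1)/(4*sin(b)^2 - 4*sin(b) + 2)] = (10*sin(b)^2 + 4*sin(b) - 7)*cos(b)/(2*(-2*sin(b) - cos(2*b) + 2)^2)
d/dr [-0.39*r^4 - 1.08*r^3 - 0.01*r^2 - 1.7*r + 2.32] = -1.56*r^3 - 3.24*r^2 - 0.02*r - 1.7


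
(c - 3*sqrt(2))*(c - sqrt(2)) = c^2 - 4*sqrt(2)*c + 6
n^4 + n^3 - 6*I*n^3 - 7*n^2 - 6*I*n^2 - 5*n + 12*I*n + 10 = (n - 1)*(n + 2)*(n - 5*I)*(n - I)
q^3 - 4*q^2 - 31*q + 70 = (q - 7)*(q - 2)*(q + 5)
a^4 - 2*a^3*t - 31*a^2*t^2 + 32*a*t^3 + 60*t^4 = (a - 6*t)*(a - 2*t)*(a + t)*(a + 5*t)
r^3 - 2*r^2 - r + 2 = (r - 2)*(r - 1)*(r + 1)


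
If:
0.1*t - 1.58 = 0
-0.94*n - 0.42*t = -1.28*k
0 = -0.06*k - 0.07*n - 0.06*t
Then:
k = -2.92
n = -11.04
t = 15.80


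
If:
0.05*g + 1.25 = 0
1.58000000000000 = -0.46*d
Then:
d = -3.43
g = -25.00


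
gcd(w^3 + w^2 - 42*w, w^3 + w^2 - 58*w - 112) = w + 7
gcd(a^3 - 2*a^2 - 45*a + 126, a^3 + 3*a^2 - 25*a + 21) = a^2 + 4*a - 21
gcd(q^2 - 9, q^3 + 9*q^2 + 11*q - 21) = q + 3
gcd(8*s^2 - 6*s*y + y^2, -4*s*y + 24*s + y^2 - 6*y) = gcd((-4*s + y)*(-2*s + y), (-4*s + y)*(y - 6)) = -4*s + y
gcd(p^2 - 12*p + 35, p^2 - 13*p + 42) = p - 7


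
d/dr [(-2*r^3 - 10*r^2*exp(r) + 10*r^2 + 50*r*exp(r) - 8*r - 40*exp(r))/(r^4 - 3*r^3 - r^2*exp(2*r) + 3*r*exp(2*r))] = 2*(r*(r^3 - 3*r^2 - r*exp(2*r) + 3*exp(2*r))*(-5*r^2*exp(r) - 3*r^2 + 15*r*exp(r) + 10*r + 5*exp(r) - 4) + (4*r^3 - 2*r^2*exp(2*r) - 9*r^2 + 4*r*exp(2*r) + 3*exp(2*r))*(r^3 + 5*r^2*exp(r) - 5*r^2 - 25*r*exp(r) + 4*r + 20*exp(r)))/(r^2*(r^3 - 3*r^2 - r*exp(2*r) + 3*exp(2*r))^2)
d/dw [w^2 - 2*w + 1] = 2*w - 2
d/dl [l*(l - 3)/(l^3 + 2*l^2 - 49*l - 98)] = (-l^4 + 6*l^3 - 43*l^2 - 196*l + 294)/(l^6 + 4*l^5 - 94*l^4 - 392*l^3 + 2009*l^2 + 9604*l + 9604)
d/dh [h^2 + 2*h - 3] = 2*h + 2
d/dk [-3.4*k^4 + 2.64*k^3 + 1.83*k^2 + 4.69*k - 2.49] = -13.6*k^3 + 7.92*k^2 + 3.66*k + 4.69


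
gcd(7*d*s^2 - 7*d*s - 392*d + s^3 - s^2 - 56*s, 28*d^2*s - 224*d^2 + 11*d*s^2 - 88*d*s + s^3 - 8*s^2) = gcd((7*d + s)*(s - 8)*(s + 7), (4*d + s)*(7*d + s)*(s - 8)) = 7*d*s - 56*d + s^2 - 8*s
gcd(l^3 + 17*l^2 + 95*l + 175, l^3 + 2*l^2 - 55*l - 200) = l^2 + 10*l + 25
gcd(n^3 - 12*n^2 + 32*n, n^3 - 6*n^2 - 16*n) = n^2 - 8*n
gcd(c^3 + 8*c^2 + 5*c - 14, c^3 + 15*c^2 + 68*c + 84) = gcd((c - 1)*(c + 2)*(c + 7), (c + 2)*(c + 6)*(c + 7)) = c^2 + 9*c + 14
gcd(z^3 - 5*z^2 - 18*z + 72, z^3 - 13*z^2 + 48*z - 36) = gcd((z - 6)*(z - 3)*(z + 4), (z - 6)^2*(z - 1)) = z - 6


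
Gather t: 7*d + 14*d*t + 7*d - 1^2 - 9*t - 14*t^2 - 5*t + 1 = 14*d - 14*t^2 + t*(14*d - 14)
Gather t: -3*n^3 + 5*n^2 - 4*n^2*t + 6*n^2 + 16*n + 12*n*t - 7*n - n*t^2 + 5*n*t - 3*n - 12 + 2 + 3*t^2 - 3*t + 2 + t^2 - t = -3*n^3 + 11*n^2 + 6*n + t^2*(4 - n) + t*(-4*n^2 + 17*n - 4) - 8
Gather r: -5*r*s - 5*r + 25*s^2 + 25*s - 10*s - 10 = r*(-5*s - 5) + 25*s^2 + 15*s - 10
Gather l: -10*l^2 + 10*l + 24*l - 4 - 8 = -10*l^2 + 34*l - 12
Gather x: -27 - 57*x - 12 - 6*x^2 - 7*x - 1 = -6*x^2 - 64*x - 40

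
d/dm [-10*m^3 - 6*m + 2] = -30*m^2 - 6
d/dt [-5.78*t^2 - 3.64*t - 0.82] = -11.56*t - 3.64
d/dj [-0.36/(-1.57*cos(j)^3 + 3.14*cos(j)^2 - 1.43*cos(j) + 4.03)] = (1.6956*cos(j)^2 - 2.2608*cos(j) + 0.5148)*sin(j)/(1.57*cos(j)^3 - 3.14*cos(j)^2 + 1.43*cos(j) - 4.03)^2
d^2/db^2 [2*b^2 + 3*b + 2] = 4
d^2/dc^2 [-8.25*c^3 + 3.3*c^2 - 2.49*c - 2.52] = 6.6 - 49.5*c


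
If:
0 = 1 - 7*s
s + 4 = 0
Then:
No Solution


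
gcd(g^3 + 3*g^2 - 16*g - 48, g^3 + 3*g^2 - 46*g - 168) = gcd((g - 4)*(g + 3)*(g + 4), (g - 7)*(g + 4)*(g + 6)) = g + 4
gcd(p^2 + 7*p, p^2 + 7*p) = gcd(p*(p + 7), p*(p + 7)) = p^2 + 7*p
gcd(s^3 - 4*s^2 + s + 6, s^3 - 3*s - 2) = s^2 - s - 2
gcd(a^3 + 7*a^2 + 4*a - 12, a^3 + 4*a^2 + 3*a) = 1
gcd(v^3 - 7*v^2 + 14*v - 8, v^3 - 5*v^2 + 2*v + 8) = v^2 - 6*v + 8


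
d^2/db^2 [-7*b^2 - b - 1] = -14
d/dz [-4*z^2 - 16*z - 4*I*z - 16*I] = -8*z - 16 - 4*I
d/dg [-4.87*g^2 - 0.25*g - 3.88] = -9.74*g - 0.25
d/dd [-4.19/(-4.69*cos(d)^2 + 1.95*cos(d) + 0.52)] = (39.3022*cos(d) - 8.1705)*sin(d)/(-4.69*cos(d)^2 + 1.95*cos(d) + 0.52)^2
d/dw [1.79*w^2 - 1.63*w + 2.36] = 3.58*w - 1.63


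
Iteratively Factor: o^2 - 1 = (o + 1)*(o - 1)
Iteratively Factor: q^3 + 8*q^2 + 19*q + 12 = (q + 3)*(q^2 + 5*q + 4) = (q + 1)*(q + 3)*(q + 4)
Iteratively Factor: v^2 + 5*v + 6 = (v + 2)*(v + 3)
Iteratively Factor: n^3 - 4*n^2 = (n)*(n^2 - 4*n) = n*(n - 4)*(n)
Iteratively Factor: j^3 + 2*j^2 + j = (j)*(j^2 + 2*j + 1) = j*(j + 1)*(j + 1)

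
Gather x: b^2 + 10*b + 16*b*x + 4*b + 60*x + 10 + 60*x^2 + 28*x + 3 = b^2 + 14*b + 60*x^2 + x*(16*b + 88) + 13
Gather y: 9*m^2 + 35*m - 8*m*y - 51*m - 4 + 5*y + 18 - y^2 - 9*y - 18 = 9*m^2 - 16*m - y^2 + y*(-8*m - 4) - 4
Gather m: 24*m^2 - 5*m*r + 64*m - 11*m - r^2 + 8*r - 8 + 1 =24*m^2 + m*(53 - 5*r) - r^2 + 8*r - 7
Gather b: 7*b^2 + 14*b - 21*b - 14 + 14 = 7*b^2 - 7*b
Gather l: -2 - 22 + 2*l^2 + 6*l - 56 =2*l^2 + 6*l - 80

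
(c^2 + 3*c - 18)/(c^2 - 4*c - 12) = (-c^2 - 3*c + 18)/(-c^2 + 4*c + 12)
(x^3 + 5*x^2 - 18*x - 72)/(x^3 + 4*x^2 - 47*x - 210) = (x^2 - x - 12)/(x^2 - 2*x - 35)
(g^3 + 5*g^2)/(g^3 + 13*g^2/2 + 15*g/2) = 2*g/(2*g + 3)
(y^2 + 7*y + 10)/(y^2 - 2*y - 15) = (y^2 + 7*y + 10)/(y^2 - 2*y - 15)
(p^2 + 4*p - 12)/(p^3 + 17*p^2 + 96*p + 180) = (p - 2)/(p^2 + 11*p + 30)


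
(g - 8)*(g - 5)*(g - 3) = g^3 - 16*g^2 + 79*g - 120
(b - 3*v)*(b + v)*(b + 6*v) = b^3 + 4*b^2*v - 15*b*v^2 - 18*v^3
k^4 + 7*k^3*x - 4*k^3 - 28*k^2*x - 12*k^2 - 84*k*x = k*(k - 6)*(k + 2)*(k + 7*x)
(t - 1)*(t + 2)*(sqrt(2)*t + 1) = sqrt(2)*t^3 + t^2 + sqrt(2)*t^2 - 2*sqrt(2)*t + t - 2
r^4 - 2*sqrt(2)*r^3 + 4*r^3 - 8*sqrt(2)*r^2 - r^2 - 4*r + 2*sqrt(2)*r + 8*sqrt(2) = (r - 1)*(r + 1)*(r + 4)*(r - 2*sqrt(2))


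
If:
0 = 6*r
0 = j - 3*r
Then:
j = 0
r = 0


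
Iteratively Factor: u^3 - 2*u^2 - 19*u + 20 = (u + 4)*(u^2 - 6*u + 5) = (u - 5)*(u + 4)*(u - 1)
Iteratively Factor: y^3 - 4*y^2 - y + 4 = (y - 1)*(y^2 - 3*y - 4) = (y - 1)*(y + 1)*(y - 4)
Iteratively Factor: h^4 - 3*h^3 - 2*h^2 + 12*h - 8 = (h - 1)*(h^3 - 2*h^2 - 4*h + 8) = (h - 2)*(h - 1)*(h^2 - 4) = (h - 2)*(h - 1)*(h + 2)*(h - 2)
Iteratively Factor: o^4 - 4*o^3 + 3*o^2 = (o)*(o^3 - 4*o^2 + 3*o) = o^2*(o^2 - 4*o + 3) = o^2*(o - 3)*(o - 1)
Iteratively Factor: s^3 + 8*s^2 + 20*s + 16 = (s + 4)*(s^2 + 4*s + 4) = (s + 2)*(s + 4)*(s + 2)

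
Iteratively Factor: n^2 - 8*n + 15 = (n - 3)*(n - 5)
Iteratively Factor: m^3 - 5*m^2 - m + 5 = (m + 1)*(m^2 - 6*m + 5) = (m - 5)*(m + 1)*(m - 1)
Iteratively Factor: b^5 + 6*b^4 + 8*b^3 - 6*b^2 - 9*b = (b - 1)*(b^4 + 7*b^3 + 15*b^2 + 9*b) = (b - 1)*(b + 3)*(b^3 + 4*b^2 + 3*b) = (b - 1)*(b + 3)^2*(b^2 + b) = b*(b - 1)*(b + 3)^2*(b + 1)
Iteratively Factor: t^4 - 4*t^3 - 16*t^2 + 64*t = (t)*(t^3 - 4*t^2 - 16*t + 64) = t*(t - 4)*(t^2 - 16) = t*(t - 4)^2*(t + 4)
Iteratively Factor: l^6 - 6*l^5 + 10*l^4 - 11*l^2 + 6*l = (l)*(l^5 - 6*l^4 + 10*l^3 - 11*l + 6) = l*(l - 1)*(l^4 - 5*l^3 + 5*l^2 + 5*l - 6) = l*(l - 1)^2*(l^3 - 4*l^2 + l + 6) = l*(l - 3)*(l - 1)^2*(l^2 - l - 2) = l*(l - 3)*(l - 2)*(l - 1)^2*(l + 1)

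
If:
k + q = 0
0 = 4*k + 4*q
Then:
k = -q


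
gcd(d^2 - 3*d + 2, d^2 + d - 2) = d - 1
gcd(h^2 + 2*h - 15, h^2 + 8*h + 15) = h + 5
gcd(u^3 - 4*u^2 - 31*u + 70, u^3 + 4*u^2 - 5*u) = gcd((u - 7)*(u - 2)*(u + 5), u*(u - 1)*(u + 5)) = u + 5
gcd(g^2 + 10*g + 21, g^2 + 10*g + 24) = 1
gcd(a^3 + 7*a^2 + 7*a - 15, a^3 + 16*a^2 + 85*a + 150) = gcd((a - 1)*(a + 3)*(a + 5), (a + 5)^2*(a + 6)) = a + 5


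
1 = 1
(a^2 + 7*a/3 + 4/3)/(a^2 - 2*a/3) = (3*a^2 + 7*a + 4)/(a*(3*a - 2))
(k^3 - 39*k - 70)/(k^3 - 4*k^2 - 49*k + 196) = (k^2 + 7*k + 10)/(k^2 + 3*k - 28)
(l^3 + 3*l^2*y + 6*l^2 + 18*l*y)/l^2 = l + 3*y + 6 + 18*y/l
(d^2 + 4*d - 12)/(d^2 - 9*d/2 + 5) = 2*(d + 6)/(2*d - 5)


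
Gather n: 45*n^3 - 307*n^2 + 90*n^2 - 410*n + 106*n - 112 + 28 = 45*n^3 - 217*n^2 - 304*n - 84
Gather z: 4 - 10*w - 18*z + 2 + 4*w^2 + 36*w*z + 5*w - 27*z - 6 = 4*w^2 - 5*w + z*(36*w - 45)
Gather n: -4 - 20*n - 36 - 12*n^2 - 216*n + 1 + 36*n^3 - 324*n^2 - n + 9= 36*n^3 - 336*n^2 - 237*n - 30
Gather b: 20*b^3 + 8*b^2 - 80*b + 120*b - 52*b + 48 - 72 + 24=20*b^3 + 8*b^2 - 12*b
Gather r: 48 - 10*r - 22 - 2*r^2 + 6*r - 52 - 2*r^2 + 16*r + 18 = -4*r^2 + 12*r - 8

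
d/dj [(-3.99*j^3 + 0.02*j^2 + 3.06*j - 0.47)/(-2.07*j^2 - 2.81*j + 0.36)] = (8.2593*j^4 + 22.4238*j^3 + 1.9688*j^2 - 1.9314*j - 0.2191)/(4.2849*j^4 + 11.6334*j^3 + 6.4057*j^2 - 2.0232*j + 0.1296)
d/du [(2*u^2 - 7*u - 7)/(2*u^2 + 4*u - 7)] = 11*(2*u^2 + 7)/(4*u^4 + 16*u^3 - 12*u^2 - 56*u + 49)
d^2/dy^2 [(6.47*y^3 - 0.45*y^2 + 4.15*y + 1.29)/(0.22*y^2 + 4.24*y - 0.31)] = (2.8421709430404e-14*y^4 + 234.753892*y^3 - 50.834532*y^2 + 12.648654*y + 57.381194)/(0.010648*y^6 + 0.615648*y^5 + 11.820204*y^4 + 74.490016*y^3 - 16.655742*y^2 + 1.222392*y - 0.029791)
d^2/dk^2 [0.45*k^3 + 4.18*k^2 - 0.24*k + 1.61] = 2.7*k + 8.36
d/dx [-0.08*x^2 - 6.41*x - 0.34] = -0.16*x - 6.41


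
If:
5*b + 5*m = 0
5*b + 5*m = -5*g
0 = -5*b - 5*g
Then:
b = 0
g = 0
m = 0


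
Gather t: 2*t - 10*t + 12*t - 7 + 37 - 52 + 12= 4*t - 10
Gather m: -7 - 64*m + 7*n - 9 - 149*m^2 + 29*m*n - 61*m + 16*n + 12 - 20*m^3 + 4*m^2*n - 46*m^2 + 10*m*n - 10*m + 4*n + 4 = -20*m^3 + m^2*(4*n - 195) + m*(39*n - 135) + 27*n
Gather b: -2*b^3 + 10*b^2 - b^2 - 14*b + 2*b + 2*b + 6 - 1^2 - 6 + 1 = -2*b^3 + 9*b^2 - 10*b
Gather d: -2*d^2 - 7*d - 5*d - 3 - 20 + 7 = -2*d^2 - 12*d - 16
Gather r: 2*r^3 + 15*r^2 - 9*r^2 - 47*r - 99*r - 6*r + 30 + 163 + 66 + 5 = 2*r^3 + 6*r^2 - 152*r + 264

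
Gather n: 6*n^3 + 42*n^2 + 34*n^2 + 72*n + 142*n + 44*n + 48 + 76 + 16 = 6*n^3 + 76*n^2 + 258*n + 140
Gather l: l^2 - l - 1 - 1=l^2 - l - 2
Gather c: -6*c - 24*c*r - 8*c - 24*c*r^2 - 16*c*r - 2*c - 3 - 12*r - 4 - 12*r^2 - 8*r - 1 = c*(-24*r^2 - 40*r - 16) - 12*r^2 - 20*r - 8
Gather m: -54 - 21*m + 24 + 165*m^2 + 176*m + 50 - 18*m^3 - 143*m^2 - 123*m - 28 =-18*m^3 + 22*m^2 + 32*m - 8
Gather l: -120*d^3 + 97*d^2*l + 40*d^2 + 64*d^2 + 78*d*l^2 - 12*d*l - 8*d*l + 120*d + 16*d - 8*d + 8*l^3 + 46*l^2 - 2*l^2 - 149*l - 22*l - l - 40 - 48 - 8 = -120*d^3 + 104*d^2 + 128*d + 8*l^3 + l^2*(78*d + 44) + l*(97*d^2 - 20*d - 172) - 96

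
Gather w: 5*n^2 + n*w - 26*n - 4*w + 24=5*n^2 - 26*n + w*(n - 4) + 24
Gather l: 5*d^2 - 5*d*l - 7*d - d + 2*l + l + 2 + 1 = 5*d^2 - 8*d + l*(3 - 5*d) + 3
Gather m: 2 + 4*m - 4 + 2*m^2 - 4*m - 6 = 2*m^2 - 8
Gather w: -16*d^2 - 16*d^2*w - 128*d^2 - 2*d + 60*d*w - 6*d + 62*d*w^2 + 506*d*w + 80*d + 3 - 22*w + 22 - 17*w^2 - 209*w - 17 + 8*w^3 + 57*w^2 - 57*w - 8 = -144*d^2 + 72*d + 8*w^3 + w^2*(62*d + 40) + w*(-16*d^2 + 566*d - 288)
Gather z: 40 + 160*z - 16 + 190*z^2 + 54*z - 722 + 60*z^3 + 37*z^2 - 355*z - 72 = 60*z^3 + 227*z^2 - 141*z - 770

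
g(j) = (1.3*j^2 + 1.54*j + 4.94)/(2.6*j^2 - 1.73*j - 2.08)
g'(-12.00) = -0.00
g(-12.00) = 0.44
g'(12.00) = -0.01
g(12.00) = 0.60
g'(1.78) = -7.37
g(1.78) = 3.83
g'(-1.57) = 0.78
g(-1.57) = 0.81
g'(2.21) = -2.03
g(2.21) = 2.16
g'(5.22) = -0.09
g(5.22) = 0.81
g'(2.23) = -1.95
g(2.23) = 2.12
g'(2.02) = -3.27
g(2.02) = 2.65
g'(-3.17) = 0.05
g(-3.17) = 0.44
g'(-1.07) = 4.17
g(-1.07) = 1.74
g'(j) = (1.73 - 5.2*j)*(1.3*j^2 + 1.54*j + 4.94)/(2.6*j^2 - 1.73*j - 2.08)^2 + (2.6*j + 1.54)/(2.6*j^2 - 1.73*j - 2.08) = (-6.253*j^2 - 31.096*j + 5.343)/(6.76*j^4 - 8.996*j^3 - 7.8231*j^2 + 7.1968*j + 4.3264)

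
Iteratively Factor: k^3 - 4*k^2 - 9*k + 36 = (k + 3)*(k^2 - 7*k + 12) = (k - 3)*(k + 3)*(k - 4)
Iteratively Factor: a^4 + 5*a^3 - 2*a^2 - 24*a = (a - 2)*(a^3 + 7*a^2 + 12*a) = (a - 2)*(a + 4)*(a^2 + 3*a) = a*(a - 2)*(a + 4)*(a + 3)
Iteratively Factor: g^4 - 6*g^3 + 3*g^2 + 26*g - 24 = (g - 4)*(g^3 - 2*g^2 - 5*g + 6) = (g - 4)*(g - 3)*(g^2 + g - 2) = (g - 4)*(g - 3)*(g + 2)*(g - 1)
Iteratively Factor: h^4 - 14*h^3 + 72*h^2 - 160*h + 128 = (h - 4)*(h^3 - 10*h^2 + 32*h - 32) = (h - 4)*(h - 2)*(h^2 - 8*h + 16) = (h - 4)^2*(h - 2)*(h - 4)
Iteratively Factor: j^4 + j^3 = (j)*(j^3 + j^2) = j*(j + 1)*(j^2) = j^2*(j + 1)*(j)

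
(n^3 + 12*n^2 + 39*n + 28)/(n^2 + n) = n + 11 + 28/n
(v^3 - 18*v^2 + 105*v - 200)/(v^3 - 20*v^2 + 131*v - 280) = (v - 5)/(v - 7)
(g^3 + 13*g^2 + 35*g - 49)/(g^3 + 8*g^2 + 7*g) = (g^2 + 6*g - 7)/(g*(g + 1))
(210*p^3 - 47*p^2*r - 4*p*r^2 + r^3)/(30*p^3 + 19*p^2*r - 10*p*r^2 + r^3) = (7*p + r)/(p + r)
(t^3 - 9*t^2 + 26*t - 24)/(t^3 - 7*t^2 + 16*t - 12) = (t - 4)/(t - 2)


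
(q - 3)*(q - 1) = q^2 - 4*q + 3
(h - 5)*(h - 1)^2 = h^3 - 7*h^2 + 11*h - 5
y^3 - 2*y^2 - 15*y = y*(y - 5)*(y + 3)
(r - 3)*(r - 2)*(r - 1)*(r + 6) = r^4 - 25*r^2 + 60*r - 36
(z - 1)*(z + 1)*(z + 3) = z^3 + 3*z^2 - z - 3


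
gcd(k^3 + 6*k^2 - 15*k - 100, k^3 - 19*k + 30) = k + 5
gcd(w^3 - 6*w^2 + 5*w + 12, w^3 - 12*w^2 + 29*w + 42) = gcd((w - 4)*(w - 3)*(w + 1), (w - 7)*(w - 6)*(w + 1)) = w + 1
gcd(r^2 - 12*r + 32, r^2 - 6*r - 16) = r - 8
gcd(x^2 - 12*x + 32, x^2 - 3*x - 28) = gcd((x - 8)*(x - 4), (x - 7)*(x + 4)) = 1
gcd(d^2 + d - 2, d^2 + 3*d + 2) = d + 2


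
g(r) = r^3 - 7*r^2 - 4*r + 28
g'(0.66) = -11.93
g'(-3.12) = 68.88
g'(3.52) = -16.11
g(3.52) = -29.20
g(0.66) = 22.60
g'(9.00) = 113.00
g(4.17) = -37.89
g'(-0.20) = -1.08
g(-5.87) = -391.98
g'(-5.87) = 181.55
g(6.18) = -28.04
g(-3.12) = -58.03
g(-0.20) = 28.51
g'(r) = 3*r^2 - 14*r - 4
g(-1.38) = 17.56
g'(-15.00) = 881.00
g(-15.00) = -4862.00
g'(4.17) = -10.21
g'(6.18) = 24.06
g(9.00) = 154.00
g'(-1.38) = 21.03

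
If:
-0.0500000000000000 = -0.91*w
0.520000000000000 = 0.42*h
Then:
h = 1.24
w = 0.05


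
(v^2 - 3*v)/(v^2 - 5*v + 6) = v/(v - 2)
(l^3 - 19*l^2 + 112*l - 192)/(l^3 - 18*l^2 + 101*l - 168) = (l - 8)/(l - 7)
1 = 1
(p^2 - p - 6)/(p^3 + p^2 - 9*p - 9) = (p + 2)/(p^2 + 4*p + 3)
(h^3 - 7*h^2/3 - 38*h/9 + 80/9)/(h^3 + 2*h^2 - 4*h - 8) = (9*h^2 - 39*h + 40)/(9*(h^2 - 4))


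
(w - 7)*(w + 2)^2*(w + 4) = w^4 + w^3 - 36*w^2 - 124*w - 112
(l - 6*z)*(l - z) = l^2 - 7*l*z + 6*z^2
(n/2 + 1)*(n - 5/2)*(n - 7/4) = n^3/2 - 9*n^2/8 - 33*n/16 + 35/8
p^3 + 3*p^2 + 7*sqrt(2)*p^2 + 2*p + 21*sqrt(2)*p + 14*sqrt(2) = (p + 1)*(p + 2)*(p + 7*sqrt(2))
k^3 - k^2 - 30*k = k*(k - 6)*(k + 5)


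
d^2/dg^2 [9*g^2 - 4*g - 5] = 18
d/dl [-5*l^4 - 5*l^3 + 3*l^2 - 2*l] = -20*l^3 - 15*l^2 + 6*l - 2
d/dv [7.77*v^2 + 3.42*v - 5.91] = 15.54*v + 3.42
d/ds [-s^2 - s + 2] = -2*s - 1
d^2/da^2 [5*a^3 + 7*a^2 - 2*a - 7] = 30*a + 14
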